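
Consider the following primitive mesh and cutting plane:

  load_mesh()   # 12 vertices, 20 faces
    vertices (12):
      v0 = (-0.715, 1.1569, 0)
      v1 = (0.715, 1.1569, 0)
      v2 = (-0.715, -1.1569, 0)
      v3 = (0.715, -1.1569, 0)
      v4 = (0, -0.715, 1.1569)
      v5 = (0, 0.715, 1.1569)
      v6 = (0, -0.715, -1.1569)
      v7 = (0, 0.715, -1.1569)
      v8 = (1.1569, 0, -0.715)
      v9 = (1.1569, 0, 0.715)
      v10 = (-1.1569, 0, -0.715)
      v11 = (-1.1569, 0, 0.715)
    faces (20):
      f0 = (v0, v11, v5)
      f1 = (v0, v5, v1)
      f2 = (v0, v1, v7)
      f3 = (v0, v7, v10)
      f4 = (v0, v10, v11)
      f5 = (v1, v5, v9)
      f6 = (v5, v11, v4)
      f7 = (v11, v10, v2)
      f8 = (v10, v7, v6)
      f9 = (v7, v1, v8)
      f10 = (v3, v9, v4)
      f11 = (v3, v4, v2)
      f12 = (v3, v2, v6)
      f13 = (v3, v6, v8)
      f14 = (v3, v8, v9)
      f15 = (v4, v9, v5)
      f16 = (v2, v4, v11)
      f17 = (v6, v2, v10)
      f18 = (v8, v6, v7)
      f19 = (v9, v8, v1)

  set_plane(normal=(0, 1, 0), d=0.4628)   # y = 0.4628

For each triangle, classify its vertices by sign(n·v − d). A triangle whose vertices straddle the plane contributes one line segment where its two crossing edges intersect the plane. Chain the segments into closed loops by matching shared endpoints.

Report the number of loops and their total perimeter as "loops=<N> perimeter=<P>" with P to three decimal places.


Straddling triangles (10 of 20):
  (v0,v11,v5) [+-+] → (-0.980125, 0.4628, 0.428975)–(-0.40807, 0.4628, 1.00103)  len=0.8090
  (v0,v7,v10) [++-] → (-0.40807, 0.4628, -1.00103)–(-0.980125, 0.4628, -0.428975)  len=0.8090
  (v0,v10,v11) [+--] → (-0.980125, 0.4628, -0.428975)–(-0.980125, 0.4628, 0.428975)  len=0.8580
  (v1,v5,v9) [++-] → (0.40807, 0.4628, 1.00103)–(0.980125, 0.4628, 0.428975)  len=0.8090
  (v5,v11,v4) [+--] → (-0.40807, 0.4628, 1.00103)–(0, 0.4628, 1.1569)  len=0.4368
  (v10,v7,v6) [-+-] → (-0.40807, 0.4628, -1.00103)–(0, 0.4628, -1.1569)  len=0.4368
  (v7,v1,v8) [++-] → (0.980125, 0.4628, -0.428975)–(0.40807, 0.4628, -1.00103)  len=0.8090
  (v4,v9,v5) [--+] → (0.40807, 0.4628, 1.00103)–(0, 0.4628, 1.1569)  len=0.4368
  (v8,v6,v7) [--+] → (0, 0.4628, -1.1569)–(0.40807, 0.4628, -1.00103)  len=0.4368
  (v9,v8,v1) [--+] → (0.980125, 0.4628, -0.428975)–(0.980125, 0.4628, 0.428975)  len=0.8580

Chained into 1 loop(s):
  loop 1: 10 segments, perimeter = 6.6992
Total perimeter = 6.699

loops=1 perimeter=6.699


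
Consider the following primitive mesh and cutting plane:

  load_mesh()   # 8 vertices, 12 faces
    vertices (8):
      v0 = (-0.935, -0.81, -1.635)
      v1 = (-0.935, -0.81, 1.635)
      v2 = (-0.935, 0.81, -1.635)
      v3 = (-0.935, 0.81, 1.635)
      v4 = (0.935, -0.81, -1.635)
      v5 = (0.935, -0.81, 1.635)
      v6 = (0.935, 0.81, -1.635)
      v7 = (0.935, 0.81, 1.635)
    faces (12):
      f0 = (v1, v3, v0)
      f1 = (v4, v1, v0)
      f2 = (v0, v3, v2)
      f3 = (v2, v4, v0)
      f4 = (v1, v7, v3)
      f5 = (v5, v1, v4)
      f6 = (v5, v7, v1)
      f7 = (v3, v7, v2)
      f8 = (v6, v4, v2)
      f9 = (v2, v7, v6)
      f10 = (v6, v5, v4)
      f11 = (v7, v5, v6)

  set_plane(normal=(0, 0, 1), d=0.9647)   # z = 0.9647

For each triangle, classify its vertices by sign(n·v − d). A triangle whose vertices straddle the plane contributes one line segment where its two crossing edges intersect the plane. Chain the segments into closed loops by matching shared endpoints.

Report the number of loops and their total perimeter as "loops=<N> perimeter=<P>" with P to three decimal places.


Straddling triangles (8 of 12):
  (v1,v3,v0) [++-] → (-0.935, 0.477925, 0.9647)–(-0.935, -0.81, 0.9647)  len=1.2879
  (v4,v1,v0) [-+-] → (-0.551679, -0.81, 0.9647)–(-0.935, -0.81, 0.9647)  len=0.3833
  (v0,v3,v2) [-+-] → (-0.935, 0.477925, 0.9647)–(-0.935, 0.81, 0.9647)  len=0.3321
  (v5,v1,v4) [++-] → (-0.551679, -0.81, 0.9647)–(0.935, -0.81, 0.9647)  len=1.4867
  (v3,v7,v2) [++-] → (0.551679, 0.81, 0.9647)–(-0.935, 0.81, 0.9647)  len=1.4867
  (v2,v7,v6) [-+-] → (0.551679, 0.81, 0.9647)–(0.935, 0.81, 0.9647)  len=0.3833
  (v6,v5,v4) [-+-] → (0.935, -0.477925, 0.9647)–(0.935, -0.81, 0.9647)  len=0.3321
  (v7,v5,v6) [++-] → (0.935, -0.477925, 0.9647)–(0.935, 0.81, 0.9647)  len=1.2879

Chained into 1 loop(s):
  loop 1: 8 segments, perimeter = 6.9800
Total perimeter = 6.980

loops=1 perimeter=6.980


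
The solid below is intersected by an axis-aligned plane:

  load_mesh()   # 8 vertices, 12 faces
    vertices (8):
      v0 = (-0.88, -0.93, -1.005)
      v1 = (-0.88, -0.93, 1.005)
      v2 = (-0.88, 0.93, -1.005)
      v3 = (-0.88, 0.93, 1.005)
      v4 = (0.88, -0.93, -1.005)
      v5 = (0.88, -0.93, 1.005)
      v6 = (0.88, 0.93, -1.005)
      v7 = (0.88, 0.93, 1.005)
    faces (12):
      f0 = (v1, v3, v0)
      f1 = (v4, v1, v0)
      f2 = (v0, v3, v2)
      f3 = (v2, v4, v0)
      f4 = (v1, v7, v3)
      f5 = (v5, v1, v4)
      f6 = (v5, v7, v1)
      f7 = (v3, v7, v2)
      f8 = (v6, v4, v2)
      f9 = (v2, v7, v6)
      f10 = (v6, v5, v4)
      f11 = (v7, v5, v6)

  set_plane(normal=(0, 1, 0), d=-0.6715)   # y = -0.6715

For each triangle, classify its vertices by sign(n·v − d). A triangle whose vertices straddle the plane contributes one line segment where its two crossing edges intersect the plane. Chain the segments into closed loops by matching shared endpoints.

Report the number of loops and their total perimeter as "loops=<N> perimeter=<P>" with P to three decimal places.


loops=1 perimeter=7.540

Straddling triangles (8 of 12):
  (v1,v3,v0) [-+-] → (-0.88, -0.6715, 1.005)–(-0.88, -0.6715, -0.725653)  len=1.7307
  (v0,v3,v2) [-++] → (-0.88, -0.6715, -0.725653)–(-0.88, -0.6715, -1.005)  len=0.2793
  (v2,v4,v0) [+--] → (0.635398, -0.6715, -1.005)–(-0.88, -0.6715, -1.005)  len=1.5154
  (v1,v7,v3) [-++] → (-0.635398, -0.6715, 1.005)–(-0.88, -0.6715, 1.005)  len=0.2446
  (v5,v7,v1) [-+-] → (0.88, -0.6715, 1.005)–(-0.635398, -0.6715, 1.005)  len=1.5154
  (v6,v4,v2) [+-+] → (0.88, -0.6715, -1.005)–(0.635398, -0.6715, -1.005)  len=0.2446
  (v6,v5,v4) [+--] → (0.88, -0.6715, 0.725653)–(0.88, -0.6715, -1.005)  len=1.7307
  (v7,v5,v6) [+-+] → (0.88, -0.6715, 1.005)–(0.88, -0.6715, 0.725653)  len=0.2793

Chained into 1 loop(s):
  loop 1: 8 segments, perimeter = 7.5400
Total perimeter = 7.540


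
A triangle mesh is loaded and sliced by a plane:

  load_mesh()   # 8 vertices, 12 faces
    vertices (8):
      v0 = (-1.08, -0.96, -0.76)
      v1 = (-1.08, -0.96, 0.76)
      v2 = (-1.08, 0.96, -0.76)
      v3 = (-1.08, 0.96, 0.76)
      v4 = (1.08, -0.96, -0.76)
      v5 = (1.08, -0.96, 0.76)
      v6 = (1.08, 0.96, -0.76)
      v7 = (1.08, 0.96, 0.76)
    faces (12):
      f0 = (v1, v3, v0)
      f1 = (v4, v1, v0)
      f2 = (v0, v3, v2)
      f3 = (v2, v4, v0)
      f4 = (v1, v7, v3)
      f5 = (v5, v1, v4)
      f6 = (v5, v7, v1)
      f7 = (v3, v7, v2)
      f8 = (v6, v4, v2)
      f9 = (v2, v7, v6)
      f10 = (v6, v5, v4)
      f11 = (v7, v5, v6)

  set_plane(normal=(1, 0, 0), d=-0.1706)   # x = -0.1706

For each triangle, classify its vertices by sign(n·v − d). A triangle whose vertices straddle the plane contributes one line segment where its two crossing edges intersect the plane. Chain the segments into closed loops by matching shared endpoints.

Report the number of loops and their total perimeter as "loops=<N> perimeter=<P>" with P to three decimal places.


Straddling triangles (8 of 12):
  (v4,v1,v0) [+--] → (-0.1706, -0.96, 0.120052)–(-0.1706, -0.96, -0.76)  len=0.8801
  (v2,v4,v0) [-+-] → (-0.1706, 0.151644, -0.76)–(-0.1706, -0.96, -0.76)  len=1.1116
  (v1,v7,v3) [-+-] → (-0.1706, -0.151644, 0.76)–(-0.1706, 0.96, 0.76)  len=1.1116
  (v5,v1,v4) [+-+] → (-0.1706, -0.96, 0.76)–(-0.1706, -0.96, 0.120052)  len=0.6399
  (v5,v7,v1) [++-] → (-0.1706, -0.151644, 0.76)–(-0.1706, -0.96, 0.76)  len=0.8084
  (v3,v7,v2) [-+-] → (-0.1706, 0.96, 0.76)–(-0.1706, 0.96, -0.120052)  len=0.8801
  (v6,v4,v2) [++-] → (-0.1706, 0.151644, -0.76)–(-0.1706, 0.96, -0.76)  len=0.8084
  (v2,v7,v6) [-++] → (-0.1706, 0.96, -0.120052)–(-0.1706, 0.96, -0.76)  len=0.6399

Chained into 1 loop(s):
  loop 1: 8 segments, perimeter = 6.8800
Total perimeter = 6.880

loops=1 perimeter=6.880


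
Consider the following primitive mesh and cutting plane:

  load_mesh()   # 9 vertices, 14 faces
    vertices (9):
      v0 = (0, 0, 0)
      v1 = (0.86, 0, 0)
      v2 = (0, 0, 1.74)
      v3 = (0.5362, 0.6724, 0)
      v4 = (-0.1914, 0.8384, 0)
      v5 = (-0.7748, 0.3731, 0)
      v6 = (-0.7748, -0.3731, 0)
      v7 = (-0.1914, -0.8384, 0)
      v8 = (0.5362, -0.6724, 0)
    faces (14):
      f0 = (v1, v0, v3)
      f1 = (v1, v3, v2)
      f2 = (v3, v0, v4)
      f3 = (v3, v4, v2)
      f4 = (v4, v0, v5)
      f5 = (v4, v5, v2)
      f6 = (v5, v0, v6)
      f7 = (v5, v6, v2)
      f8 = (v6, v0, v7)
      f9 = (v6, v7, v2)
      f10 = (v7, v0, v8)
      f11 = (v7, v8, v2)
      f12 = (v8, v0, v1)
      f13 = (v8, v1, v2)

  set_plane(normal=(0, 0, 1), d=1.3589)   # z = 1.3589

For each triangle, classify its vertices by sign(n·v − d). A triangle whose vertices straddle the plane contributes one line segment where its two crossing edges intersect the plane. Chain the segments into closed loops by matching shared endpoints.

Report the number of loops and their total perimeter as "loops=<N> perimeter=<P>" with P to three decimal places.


loops=1 perimeter=1.144

Straddling triangles (7 of 14):
  (v1,v3,v2) [--+] → (0.11744, 0.147271, 1.3589)–(0.18836, 0, 1.3589)  len=0.1635
  (v3,v4,v2) [--+] → (-0.041921, 0.183629, 1.3589)–(0.11744, 0.147271, 1.3589)  len=0.1635
  (v4,v5,v2) [--+] → (-0.169699, 0.0817175, 1.3589)–(-0.041921, 0.183629, 1.3589)  len=0.1634
  (v5,v6,v2) [--+] → (-0.169699, -0.0817175, 1.3589)–(-0.169699, 0.0817175, 1.3589)  len=0.1634
  (v6,v7,v2) [--+] → (-0.041921, -0.183629, 1.3589)–(-0.169699, -0.0817175, 1.3589)  len=0.1634
  (v7,v8,v2) [--+] → (0.11744, -0.147271, 1.3589)–(-0.041921, -0.183629, 1.3589)  len=0.1635
  (v8,v1,v2) [--+] → (0.18836, 0, 1.3589)–(0.11744, -0.147271, 1.3589)  len=0.1635

Chained into 1 loop(s):
  loop 1: 7 segments, perimeter = 1.1441
Total perimeter = 1.144


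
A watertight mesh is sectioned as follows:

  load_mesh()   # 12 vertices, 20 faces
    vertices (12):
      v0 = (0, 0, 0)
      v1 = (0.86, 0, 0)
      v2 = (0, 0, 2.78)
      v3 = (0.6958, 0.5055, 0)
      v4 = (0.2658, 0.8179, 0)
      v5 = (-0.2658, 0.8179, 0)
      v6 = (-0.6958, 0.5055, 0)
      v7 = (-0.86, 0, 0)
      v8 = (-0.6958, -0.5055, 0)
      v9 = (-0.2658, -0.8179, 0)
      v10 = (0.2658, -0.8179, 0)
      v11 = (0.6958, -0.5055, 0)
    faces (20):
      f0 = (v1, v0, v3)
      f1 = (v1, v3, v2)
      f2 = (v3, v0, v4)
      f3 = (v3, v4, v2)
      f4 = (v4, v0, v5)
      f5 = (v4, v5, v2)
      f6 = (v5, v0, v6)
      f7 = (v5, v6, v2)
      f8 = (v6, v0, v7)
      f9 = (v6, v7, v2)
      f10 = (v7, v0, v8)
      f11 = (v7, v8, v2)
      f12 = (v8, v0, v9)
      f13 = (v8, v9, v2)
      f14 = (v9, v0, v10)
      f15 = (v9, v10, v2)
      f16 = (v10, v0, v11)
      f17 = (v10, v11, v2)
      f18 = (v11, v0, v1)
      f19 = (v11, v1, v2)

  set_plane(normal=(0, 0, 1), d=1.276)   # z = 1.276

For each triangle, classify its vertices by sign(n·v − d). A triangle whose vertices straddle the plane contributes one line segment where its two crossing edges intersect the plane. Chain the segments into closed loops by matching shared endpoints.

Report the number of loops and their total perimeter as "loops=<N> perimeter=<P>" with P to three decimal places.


loops=1 perimeter=2.876

Straddling triangles (10 of 20):
  (v1,v3,v2) [--+] → (0.376433, 0.273479, 1.276)–(0.465266, 0, 1.276)  len=0.2875
  (v3,v4,v2) [--+] → (0.1438, 0.44249, 1.276)–(0.376433, 0.273479, 1.276)  len=0.2875
  (v4,v5,v2) [--+] → (-0.1438, 0.44249, 1.276)–(0.1438, 0.44249, 1.276)  len=0.2876
  (v5,v6,v2) [--+] → (-0.376433, 0.273479, 1.276)–(-0.1438, 0.44249, 1.276)  len=0.2875
  (v6,v7,v2) [--+] → (-0.465266, 0, 1.276)–(-0.376433, 0.273479, 1.276)  len=0.2875
  (v7,v8,v2) [--+] → (-0.376433, -0.273479, 1.276)–(-0.465266, 0, 1.276)  len=0.2875
  (v8,v9,v2) [--+] → (-0.1438, -0.44249, 1.276)–(-0.376433, -0.273479, 1.276)  len=0.2875
  (v9,v10,v2) [--+] → (0.1438, -0.44249, 1.276)–(-0.1438, -0.44249, 1.276)  len=0.2876
  (v10,v11,v2) [--+] → (0.376433, -0.273479, 1.276)–(0.1438, -0.44249, 1.276)  len=0.2875
  (v11,v1,v2) [--+] → (0.465266, 0, 1.276)–(0.376433, -0.273479, 1.276)  len=0.2875

Chained into 1 loop(s):
  loop 1: 10 segments, perimeter = 2.8756
Total perimeter = 2.876


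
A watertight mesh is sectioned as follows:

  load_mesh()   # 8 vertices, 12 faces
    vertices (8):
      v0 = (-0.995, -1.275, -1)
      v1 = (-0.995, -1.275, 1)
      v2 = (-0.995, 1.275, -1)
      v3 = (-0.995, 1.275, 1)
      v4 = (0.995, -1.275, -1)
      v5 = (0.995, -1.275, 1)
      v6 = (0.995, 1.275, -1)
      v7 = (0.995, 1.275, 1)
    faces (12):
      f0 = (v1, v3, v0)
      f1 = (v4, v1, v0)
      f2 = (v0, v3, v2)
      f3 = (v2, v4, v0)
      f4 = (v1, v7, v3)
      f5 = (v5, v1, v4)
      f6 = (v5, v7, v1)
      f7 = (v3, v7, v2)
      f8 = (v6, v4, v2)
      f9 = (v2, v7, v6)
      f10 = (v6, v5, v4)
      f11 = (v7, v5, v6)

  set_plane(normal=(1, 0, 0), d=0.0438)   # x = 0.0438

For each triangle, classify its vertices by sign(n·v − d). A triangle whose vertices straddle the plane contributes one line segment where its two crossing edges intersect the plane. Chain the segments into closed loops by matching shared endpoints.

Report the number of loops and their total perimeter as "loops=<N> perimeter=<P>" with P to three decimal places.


Straddling triangles (8 of 12):
  (v4,v1,v0) [+--] → (0.0438, -1.275, -0.0440201)–(0.0438, -1.275, -1)  len=0.9560
  (v2,v4,v0) [-+-] → (0.0438, -0.0561256, -1)–(0.0438, -1.275, -1)  len=1.2189
  (v1,v7,v3) [-+-] → (0.0438, 0.0561256, 1)–(0.0438, 1.275, 1)  len=1.2189
  (v5,v1,v4) [+-+] → (0.0438, -1.275, 1)–(0.0438, -1.275, -0.0440201)  len=1.0440
  (v5,v7,v1) [++-] → (0.0438, 0.0561256, 1)–(0.0438, -1.275, 1)  len=1.3311
  (v3,v7,v2) [-+-] → (0.0438, 1.275, 1)–(0.0438, 1.275, 0.0440201)  len=0.9560
  (v6,v4,v2) [++-] → (0.0438, -0.0561256, -1)–(0.0438, 1.275, -1)  len=1.3311
  (v2,v7,v6) [-++] → (0.0438, 1.275, 0.0440201)–(0.0438, 1.275, -1)  len=1.0440

Chained into 1 loop(s):
  loop 1: 8 segments, perimeter = 9.1000
Total perimeter = 9.100

loops=1 perimeter=9.100


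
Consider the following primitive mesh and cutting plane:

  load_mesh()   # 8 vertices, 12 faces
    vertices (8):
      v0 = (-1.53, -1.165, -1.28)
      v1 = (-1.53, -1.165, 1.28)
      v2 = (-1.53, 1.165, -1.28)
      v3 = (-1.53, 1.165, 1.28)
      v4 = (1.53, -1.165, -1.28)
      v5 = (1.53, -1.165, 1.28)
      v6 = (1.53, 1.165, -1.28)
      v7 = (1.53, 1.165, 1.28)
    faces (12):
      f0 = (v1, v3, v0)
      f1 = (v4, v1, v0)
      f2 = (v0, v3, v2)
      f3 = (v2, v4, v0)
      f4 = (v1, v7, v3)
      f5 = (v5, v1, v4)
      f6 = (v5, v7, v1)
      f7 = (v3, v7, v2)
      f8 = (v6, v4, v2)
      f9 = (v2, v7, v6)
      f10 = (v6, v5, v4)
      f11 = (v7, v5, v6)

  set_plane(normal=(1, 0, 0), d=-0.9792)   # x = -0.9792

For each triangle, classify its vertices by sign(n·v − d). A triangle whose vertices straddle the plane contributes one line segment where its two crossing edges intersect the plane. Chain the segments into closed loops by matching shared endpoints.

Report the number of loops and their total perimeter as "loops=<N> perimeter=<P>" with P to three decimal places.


loops=1 perimeter=9.780

Straddling triangles (8 of 12):
  (v4,v1,v0) [+--] → (-0.9792, -1.165, 0.8192)–(-0.9792, -1.165, -1.28)  len=2.0992
  (v2,v4,v0) [-+-] → (-0.9792, 0.7456, -1.28)–(-0.9792, -1.165, -1.28)  len=1.9106
  (v1,v7,v3) [-+-] → (-0.9792, -0.7456, 1.28)–(-0.9792, 1.165, 1.28)  len=1.9106
  (v5,v1,v4) [+-+] → (-0.9792, -1.165, 1.28)–(-0.9792, -1.165, 0.8192)  len=0.4608
  (v5,v7,v1) [++-] → (-0.9792, -0.7456, 1.28)–(-0.9792, -1.165, 1.28)  len=0.4194
  (v3,v7,v2) [-+-] → (-0.9792, 1.165, 1.28)–(-0.9792, 1.165, -0.8192)  len=2.0992
  (v6,v4,v2) [++-] → (-0.9792, 0.7456, -1.28)–(-0.9792, 1.165, -1.28)  len=0.4194
  (v2,v7,v6) [-++] → (-0.9792, 1.165, -0.8192)–(-0.9792, 1.165, -1.28)  len=0.4608

Chained into 1 loop(s):
  loop 1: 8 segments, perimeter = 9.7800
Total perimeter = 9.780


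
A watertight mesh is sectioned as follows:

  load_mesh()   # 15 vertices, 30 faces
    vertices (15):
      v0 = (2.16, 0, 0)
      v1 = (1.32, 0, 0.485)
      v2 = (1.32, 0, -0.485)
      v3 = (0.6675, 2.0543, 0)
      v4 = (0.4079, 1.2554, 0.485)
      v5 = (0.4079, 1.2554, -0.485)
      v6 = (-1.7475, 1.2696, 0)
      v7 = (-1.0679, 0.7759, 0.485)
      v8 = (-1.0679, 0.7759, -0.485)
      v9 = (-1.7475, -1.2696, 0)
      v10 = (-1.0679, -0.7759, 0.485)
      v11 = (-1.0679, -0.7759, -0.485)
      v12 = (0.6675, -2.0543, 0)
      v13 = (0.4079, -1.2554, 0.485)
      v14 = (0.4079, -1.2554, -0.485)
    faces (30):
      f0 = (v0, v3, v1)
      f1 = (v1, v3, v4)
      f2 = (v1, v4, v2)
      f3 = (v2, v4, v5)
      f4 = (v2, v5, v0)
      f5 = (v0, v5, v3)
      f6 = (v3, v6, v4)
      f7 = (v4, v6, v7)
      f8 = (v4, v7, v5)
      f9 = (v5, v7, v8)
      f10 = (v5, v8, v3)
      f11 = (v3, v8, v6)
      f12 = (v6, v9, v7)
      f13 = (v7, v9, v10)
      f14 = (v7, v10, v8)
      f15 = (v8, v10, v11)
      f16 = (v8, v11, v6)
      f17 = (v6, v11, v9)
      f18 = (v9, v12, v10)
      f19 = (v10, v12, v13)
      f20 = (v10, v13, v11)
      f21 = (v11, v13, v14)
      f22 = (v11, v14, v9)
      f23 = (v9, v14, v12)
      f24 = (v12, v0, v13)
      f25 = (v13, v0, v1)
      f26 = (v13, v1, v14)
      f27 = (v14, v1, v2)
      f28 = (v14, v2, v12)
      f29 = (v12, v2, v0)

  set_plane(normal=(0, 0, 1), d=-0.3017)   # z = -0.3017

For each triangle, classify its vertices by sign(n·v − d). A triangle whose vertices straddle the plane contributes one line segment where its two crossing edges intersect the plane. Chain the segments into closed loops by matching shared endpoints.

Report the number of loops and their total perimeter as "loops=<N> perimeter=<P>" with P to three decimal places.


loops=2 perimeter=17.384

Straddling triangles (20 of 30):
  (v1,v4,v2) [++-] → (1.14764, 0.237232, -0.3017)–(1.32, 0, -0.3017)  len=0.2932
  (v2,v4,v5) [-+-] → (1.14764, 0.237232, -0.3017)–(0.4079, 1.2554, -0.3017)  len=1.2585
  (v2,v5,v0) [--+] → (1.07009, 0.780936, -0.3017)–(1.63747, 0, -0.3017)  len=0.9653
  (v0,v5,v3) [+-+] → (1.07009, 0.780936, -0.3017)–(0.506013, 1.55733, -0.3017)  len=0.9597
  (v4,v7,v5) [++-] → (0.129019, 1.16479, -0.3017)–(0.4079, 1.2554, -0.3017)  len=0.2932
  (v5,v7,v8) [-+-] → (0.129019, 1.16479, -0.3017)–(-1.0679, 0.7759, -0.3017)  len=1.2585
  (v5,v8,v3) [--+] → (-0.412026, 1.25906, -0.3017)–(0.506013, 1.55733, -0.3017)  len=0.9653
  (v3,v8,v6) [+-+] → (-0.412026, 1.25906, -0.3017)–(-1.32475, 0.962488, -0.3017)  len=0.9597
  (v7,v10,v8) [++-] → (-1.0679, 0.482658, -0.3017)–(-1.0679, 0.7759, -0.3017)  len=0.2932
  (v8,v10,v11) [-+-] → (-1.0679, 0.482658, -0.3017)–(-1.0679, -0.7759, -0.3017)  len=1.2586
  (v8,v11,v6) [--+] → (-1.32475, -0.00282753, -0.3017)–(-1.32475, 0.962488, -0.3017)  len=0.9653
  (v6,v11,v9) [+-+] → (-1.32475, -0.00282753, -0.3017)–(-1.32475, -0.962488, -0.3017)  len=0.9597
  (v10,v13,v11) [++-] → (-0.789019, -0.866511, -0.3017)–(-1.0679, -0.7759, -0.3017)  len=0.2932
  (v11,v13,v14) [-+-] → (-0.789019, -0.866511, -0.3017)–(0.4079, -1.2554, -0.3017)  len=1.2585
  (v11,v14,v9) [--+] → (-0.406708, -1.26077, -0.3017)–(-1.32475, -0.962488, -0.3017)  len=0.9653
  (v9,v14,v12) [+-+] → (-0.406708, -1.26077, -0.3017)–(0.506013, -1.55733, -0.3017)  len=0.9597
  (v13,v1,v14) [++-] → (0.580259, -1.01817, -0.3017)–(0.4079, -1.2554, -0.3017)  len=0.2932
  (v14,v1,v2) [-+-] → (0.580259, -1.01817, -0.3017)–(1.32, 0, -0.3017)  len=1.2585
  (v14,v2,v12) [--+] → (1.0734, -0.776398, -0.3017)–(0.506013, -1.55733, -0.3017)  len=0.9653
  (v12,v2,v0) [+-+] → (1.0734, -0.776398, -0.3017)–(1.63747, 0, -0.3017)  len=0.9597

Chained into 2 loop(s):
  loop 1: 10 segments, perimeter = 7.7588
  loop 2: 10 segments, perimeter = 9.6248
Total perimeter = 17.384


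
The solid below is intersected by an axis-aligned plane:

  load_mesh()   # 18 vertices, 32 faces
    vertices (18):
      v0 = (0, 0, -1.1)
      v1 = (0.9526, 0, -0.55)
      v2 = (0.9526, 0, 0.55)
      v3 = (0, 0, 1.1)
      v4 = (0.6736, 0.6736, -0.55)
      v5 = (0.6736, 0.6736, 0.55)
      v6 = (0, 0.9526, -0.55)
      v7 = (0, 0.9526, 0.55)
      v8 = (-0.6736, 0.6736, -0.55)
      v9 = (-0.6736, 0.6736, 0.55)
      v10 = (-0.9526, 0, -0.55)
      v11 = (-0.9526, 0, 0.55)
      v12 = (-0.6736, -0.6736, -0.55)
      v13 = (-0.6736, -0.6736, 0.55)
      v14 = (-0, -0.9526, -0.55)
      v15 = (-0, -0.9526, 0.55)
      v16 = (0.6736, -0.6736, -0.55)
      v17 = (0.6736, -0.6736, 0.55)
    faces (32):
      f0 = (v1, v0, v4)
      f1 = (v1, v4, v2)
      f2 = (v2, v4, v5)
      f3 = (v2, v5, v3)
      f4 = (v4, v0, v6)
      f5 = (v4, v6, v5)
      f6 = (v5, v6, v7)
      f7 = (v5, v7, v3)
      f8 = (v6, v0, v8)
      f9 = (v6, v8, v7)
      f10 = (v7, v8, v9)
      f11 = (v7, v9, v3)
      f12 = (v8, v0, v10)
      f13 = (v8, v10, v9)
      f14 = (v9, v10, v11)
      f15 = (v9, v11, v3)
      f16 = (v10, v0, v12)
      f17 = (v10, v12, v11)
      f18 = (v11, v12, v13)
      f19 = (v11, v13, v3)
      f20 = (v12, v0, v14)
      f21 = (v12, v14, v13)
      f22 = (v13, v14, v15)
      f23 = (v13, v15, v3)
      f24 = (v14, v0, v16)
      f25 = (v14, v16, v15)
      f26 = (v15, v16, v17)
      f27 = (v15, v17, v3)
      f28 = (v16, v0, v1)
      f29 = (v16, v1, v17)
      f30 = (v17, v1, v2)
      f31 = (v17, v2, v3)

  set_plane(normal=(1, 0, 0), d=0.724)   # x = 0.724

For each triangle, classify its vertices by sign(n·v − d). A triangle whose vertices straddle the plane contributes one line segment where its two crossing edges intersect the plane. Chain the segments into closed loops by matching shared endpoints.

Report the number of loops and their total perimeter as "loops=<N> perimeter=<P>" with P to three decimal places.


loops=1 perimeter=4.470

Straddling triangles (8 of 32):
  (v1,v0,v4) [+--] → (0.724, 0, -0.681986)–(0.724, 0.551917, -0.55)  len=0.5675
  (v1,v4,v2) [+-+] → (0.724, 0.551917, -0.55)–(0.724, 0.551917, -0.35129)  len=0.1987
  (v2,v4,v5) [+--] → (0.724, 0.551917, -0.35129)–(0.724, 0.551917, 0.55)  len=0.9013
  (v2,v5,v3) [+--] → (0.724, 0.551917, 0.55)–(0.724, 0, 0.681986)  len=0.5675
  (v16,v0,v1) [--+] → (0.724, 0, -0.681986)–(0.724, -0.551917, -0.55)  len=0.5675
  (v16,v1,v17) [-+-] → (0.724, -0.551917, -0.55)–(0.724, -0.551917, 0.35129)  len=0.9013
  (v17,v1,v2) [-++] → (0.724, -0.551917, 0.35129)–(0.724, -0.551917, 0.55)  len=0.1987
  (v17,v2,v3) [-+-] → (0.724, -0.551917, 0.55)–(0.724, 0, 0.681986)  len=0.5675

Chained into 1 loop(s):
  loop 1: 8 segments, perimeter = 4.4699
Total perimeter = 4.470


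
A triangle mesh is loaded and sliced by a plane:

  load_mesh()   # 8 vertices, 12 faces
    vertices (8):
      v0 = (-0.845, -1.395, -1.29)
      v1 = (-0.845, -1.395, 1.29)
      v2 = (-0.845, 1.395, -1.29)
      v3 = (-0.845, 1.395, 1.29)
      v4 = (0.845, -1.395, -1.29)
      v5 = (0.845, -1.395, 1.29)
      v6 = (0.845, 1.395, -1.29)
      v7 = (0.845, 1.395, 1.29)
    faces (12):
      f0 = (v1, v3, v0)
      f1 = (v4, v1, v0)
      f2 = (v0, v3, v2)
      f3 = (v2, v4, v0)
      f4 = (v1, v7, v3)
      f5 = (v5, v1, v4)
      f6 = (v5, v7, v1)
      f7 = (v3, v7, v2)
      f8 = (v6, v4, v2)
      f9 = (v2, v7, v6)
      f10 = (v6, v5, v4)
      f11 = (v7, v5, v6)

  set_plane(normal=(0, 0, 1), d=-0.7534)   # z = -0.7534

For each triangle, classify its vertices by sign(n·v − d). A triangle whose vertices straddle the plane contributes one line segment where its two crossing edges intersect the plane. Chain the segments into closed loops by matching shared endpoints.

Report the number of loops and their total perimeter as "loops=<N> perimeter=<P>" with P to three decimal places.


Straddling triangles (8 of 12):
  (v1,v3,v0) [++-] → (-0.845, -0.814723, -0.7534)–(-0.845, -1.395, -0.7534)  len=0.5803
  (v4,v1,v0) [-+-] → (0.493506, -1.395, -0.7534)–(-0.845, -1.395, -0.7534)  len=1.3385
  (v0,v3,v2) [-+-] → (-0.845, -0.814723, -0.7534)–(-0.845, 1.395, -0.7534)  len=2.2097
  (v5,v1,v4) [++-] → (0.493506, -1.395, -0.7534)–(0.845, -1.395, -0.7534)  len=0.3515
  (v3,v7,v2) [++-] → (-0.493506, 1.395, -0.7534)–(-0.845, 1.395, -0.7534)  len=0.3515
  (v2,v7,v6) [-+-] → (-0.493506, 1.395, -0.7534)–(0.845, 1.395, -0.7534)  len=1.3385
  (v6,v5,v4) [-+-] → (0.845, 0.814723, -0.7534)–(0.845, -1.395, -0.7534)  len=2.2097
  (v7,v5,v6) [++-] → (0.845, 0.814723, -0.7534)–(0.845, 1.395, -0.7534)  len=0.5803

Chained into 1 loop(s):
  loop 1: 8 segments, perimeter = 8.9600
Total perimeter = 8.960

loops=1 perimeter=8.960


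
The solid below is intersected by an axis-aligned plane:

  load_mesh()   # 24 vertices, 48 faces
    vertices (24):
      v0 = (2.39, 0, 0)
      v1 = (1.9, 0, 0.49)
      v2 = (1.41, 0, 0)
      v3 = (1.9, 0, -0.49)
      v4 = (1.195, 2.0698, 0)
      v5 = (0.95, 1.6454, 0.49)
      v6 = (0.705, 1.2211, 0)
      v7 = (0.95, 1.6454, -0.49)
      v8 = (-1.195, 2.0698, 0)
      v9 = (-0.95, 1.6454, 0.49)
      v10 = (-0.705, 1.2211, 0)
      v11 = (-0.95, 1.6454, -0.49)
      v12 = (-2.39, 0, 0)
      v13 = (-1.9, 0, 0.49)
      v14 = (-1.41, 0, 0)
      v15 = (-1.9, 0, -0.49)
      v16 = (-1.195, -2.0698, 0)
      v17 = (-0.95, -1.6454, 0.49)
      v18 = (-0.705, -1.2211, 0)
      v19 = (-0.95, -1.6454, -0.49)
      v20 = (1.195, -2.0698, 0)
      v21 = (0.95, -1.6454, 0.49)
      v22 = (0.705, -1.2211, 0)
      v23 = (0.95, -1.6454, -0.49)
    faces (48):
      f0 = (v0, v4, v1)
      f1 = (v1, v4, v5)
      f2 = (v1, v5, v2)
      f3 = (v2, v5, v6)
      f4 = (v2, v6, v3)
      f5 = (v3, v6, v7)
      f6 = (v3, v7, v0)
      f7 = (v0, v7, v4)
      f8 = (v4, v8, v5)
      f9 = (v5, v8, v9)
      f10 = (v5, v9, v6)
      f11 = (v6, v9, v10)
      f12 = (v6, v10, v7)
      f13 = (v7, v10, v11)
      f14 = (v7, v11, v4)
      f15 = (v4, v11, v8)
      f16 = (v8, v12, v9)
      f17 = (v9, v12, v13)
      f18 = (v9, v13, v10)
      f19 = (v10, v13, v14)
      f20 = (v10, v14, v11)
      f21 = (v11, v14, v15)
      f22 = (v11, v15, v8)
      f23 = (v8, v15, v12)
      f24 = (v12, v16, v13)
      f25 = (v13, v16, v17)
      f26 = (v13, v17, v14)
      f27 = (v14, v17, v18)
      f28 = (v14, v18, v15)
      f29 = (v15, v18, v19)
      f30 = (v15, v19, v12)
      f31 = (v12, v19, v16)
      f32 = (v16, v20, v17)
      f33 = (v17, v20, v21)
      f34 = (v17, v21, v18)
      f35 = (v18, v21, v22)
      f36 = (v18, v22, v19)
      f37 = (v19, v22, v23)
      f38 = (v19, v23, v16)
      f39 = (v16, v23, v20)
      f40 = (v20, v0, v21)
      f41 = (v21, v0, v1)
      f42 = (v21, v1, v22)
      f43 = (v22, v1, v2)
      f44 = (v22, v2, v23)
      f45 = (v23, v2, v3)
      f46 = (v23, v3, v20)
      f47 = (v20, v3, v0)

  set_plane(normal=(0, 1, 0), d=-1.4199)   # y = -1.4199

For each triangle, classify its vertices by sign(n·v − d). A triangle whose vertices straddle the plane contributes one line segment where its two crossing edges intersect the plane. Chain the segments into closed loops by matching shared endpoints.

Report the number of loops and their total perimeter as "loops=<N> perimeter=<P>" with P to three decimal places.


loops=1 perimeter=7.524

Straddling triangles (18 of 48):
  (v12,v16,v13) [+-+] → (-1.57022, -1.4199, 0)–(-1.41636, -1.4199, 0.153856)  len=0.2176
  (v13,v16,v17) [+--] → (-1.41636, -1.4199, 0.153856)–(-1.0802, -1.4199, 0.49)  len=0.4754
  (v13,v17,v14) [+-+] → (-1.0802, -1.4199, 0.49)–(-1.01304, -1.4199, 0.422846)  len=0.0950
  (v14,v17,v18) [+-+] → (-1.01304, -1.4199, 0.422846)–(-0.819791, -1.4199, 0.229583)  len=0.2733
  (v15,v18,v19) [++-] → (-0.819791, -1.4199, -0.229583)–(-1.0802, -1.4199, -0.49)  len=0.3683
  (v15,v19,v12) [+-+] → (-1.0802, -1.4199, -0.49)–(-1.14735, -1.4199, -0.422846)  len=0.0950
  (v12,v19,v16) [+--] → (-1.14735, -1.4199, -0.422846)–(-1.57022, -1.4199, 0)  len=0.5980
  (v17,v21,v18) [--+] → (0.0704278, -1.4199, 0.229583)–(-0.819791, -1.4199, 0.229583)  len=0.8902
  (v18,v21,v22) [+-+] → (0.0704278, -1.4199, 0.229583)–(0.819791, -1.4199, 0.229583)  len=0.7494
  (v18,v22,v19) [++-] → (-0.0704278, -1.4199, -0.229583)–(-0.819791, -1.4199, -0.229583)  len=0.7494
  (v19,v22,v23) [-+-] → (-0.0704278, -1.4199, -0.229583)–(0.819791, -1.4199, -0.229583)  len=0.8902
  (v20,v0,v21) [-+-] → (1.57022, -1.4199, 0)–(1.14735, -1.4199, 0.422846)  len=0.5980
  (v21,v0,v1) [-++] → (1.14735, -1.4199, 0.422846)–(1.0802, -1.4199, 0.49)  len=0.0950
  (v21,v1,v22) [-++] → (1.0802, -1.4199, 0.49)–(0.819791, -1.4199, 0.229583)  len=0.3683
  (v22,v2,v23) [++-] → (1.01304, -1.4199, -0.422846)–(0.819791, -1.4199, -0.229583)  len=0.2733
  (v23,v2,v3) [-++] → (1.01304, -1.4199, -0.422846)–(1.0802, -1.4199, -0.49)  len=0.0950
  (v23,v3,v20) [-+-] → (1.0802, -1.4199, -0.49)–(1.41636, -1.4199, -0.153856)  len=0.4754
  (v20,v3,v0) [-++] → (1.41636, -1.4199, -0.153856)–(1.57022, -1.4199, 0)  len=0.2176

Chained into 1 loop(s):
  loop 1: 18 segments, perimeter = 7.5242
Total perimeter = 7.524


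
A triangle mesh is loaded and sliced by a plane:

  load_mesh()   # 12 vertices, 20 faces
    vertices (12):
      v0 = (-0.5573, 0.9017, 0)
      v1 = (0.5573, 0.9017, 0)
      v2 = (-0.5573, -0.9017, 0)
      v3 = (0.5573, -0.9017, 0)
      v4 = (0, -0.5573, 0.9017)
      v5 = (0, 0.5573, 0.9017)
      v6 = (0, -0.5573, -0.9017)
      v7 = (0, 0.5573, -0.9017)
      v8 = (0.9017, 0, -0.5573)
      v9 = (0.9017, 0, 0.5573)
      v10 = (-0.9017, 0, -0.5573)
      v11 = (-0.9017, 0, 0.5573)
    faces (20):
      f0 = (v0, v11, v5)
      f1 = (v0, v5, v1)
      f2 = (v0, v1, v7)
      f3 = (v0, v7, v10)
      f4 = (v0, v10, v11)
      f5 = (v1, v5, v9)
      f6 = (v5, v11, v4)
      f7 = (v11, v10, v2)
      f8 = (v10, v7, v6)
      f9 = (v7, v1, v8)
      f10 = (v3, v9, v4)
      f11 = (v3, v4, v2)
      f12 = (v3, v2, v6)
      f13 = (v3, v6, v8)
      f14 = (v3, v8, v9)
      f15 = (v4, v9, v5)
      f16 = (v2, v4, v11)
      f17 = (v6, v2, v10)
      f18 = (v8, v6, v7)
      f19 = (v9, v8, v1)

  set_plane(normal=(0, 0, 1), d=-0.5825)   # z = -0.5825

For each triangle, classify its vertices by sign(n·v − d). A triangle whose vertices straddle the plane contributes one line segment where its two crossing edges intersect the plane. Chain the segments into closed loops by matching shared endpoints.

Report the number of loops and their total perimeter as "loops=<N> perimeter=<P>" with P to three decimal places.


Straddling triangles (8 of 20):
  (v0,v1,v7) [++-] → (0.197283, 0.679217, -0.5825)–(-0.197283, 0.679217, -0.5825)  len=0.3946
  (v0,v7,v10) [+-+] → (-0.197283, 0.679217, -0.5825)–(-0.835722, 0.040778, -0.5825)  len=0.9029
  (v10,v7,v6) [+--] → (-0.835722, 0.040778, -0.5825)–(-0.835722, -0.040778, -0.5825)  len=0.0816
  (v7,v1,v8) [-++] → (0.197283, 0.679217, -0.5825)–(0.835722, 0.040778, -0.5825)  len=0.9029
  (v3,v2,v6) [++-] → (-0.197283, -0.679217, -0.5825)–(0.197283, -0.679217, -0.5825)  len=0.3946
  (v3,v6,v8) [+-+] → (0.197283, -0.679217, -0.5825)–(0.835722, -0.040778, -0.5825)  len=0.9029
  (v6,v2,v10) [-++] → (-0.197283, -0.679217, -0.5825)–(-0.835722, -0.040778, -0.5825)  len=0.9029
  (v8,v6,v7) [+--] → (0.835722, -0.040778, -0.5825)–(0.835722, 0.040778, -0.5825)  len=0.0816

Chained into 1 loop(s):
  loop 1: 8 segments, perimeter = 4.5638
Total perimeter = 4.564

loops=1 perimeter=4.564


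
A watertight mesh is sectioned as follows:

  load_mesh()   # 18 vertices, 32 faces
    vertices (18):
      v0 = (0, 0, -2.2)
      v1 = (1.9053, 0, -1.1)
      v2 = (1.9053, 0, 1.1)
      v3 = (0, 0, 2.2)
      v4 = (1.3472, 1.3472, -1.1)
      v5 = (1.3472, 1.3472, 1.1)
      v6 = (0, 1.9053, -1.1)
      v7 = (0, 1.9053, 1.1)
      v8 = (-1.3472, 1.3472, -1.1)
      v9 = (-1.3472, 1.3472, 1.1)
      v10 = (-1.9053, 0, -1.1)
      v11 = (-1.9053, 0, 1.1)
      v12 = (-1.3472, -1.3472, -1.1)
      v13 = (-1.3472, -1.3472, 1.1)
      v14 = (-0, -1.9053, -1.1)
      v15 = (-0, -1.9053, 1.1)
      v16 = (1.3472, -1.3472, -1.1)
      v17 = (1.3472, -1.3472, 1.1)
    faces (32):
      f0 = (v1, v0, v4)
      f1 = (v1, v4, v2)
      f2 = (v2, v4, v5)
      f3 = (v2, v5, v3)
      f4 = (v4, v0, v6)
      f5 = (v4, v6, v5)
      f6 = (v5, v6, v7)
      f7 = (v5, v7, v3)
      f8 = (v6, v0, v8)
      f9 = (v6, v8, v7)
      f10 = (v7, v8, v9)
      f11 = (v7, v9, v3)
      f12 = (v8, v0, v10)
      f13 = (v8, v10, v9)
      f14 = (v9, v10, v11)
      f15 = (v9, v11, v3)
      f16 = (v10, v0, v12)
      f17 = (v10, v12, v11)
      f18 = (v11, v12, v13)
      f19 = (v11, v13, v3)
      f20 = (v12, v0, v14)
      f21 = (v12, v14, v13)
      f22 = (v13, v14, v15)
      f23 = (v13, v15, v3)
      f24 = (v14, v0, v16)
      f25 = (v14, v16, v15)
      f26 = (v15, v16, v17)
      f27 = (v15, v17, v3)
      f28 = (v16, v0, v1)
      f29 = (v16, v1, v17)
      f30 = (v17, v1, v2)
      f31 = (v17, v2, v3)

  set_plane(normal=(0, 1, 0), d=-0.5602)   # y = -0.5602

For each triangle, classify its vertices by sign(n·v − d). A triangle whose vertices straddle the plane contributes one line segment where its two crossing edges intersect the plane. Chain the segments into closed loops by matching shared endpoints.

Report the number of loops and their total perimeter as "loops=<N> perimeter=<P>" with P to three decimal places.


loops=1 perimeter=11.845

Straddling triangles (12 of 32):
  (v10,v0,v12) [++-] → (-0.5602, -0.5602, -1.74259)–(-1.67323, -0.5602, -1.1)  len=1.2852
  (v10,v12,v11) [+-+] → (-1.67323, -0.5602, -1.1)–(-1.67323, -0.5602, 0.185184)  len=1.2852
  (v11,v12,v13) [+--] → (-1.67323, -0.5602, 0.185184)–(-1.67323, -0.5602, 1.1)  len=0.9148
  (v11,v13,v3) [+-+] → (-1.67323, -0.5602, 1.1)–(-0.5602, -0.5602, 1.74259)  len=1.2852
  (v12,v0,v14) [-+-] → (-0.5602, -0.5602, -1.74259)–(0, -0.5602, -1.87658)  len=0.5760
  (v13,v15,v3) [--+] → (0, -0.5602, 1.87658)–(-0.5602, -0.5602, 1.74259)  len=0.5760
  (v14,v0,v16) [-+-] → (0, -0.5602, -1.87658)–(0.5602, -0.5602, -1.74259)  len=0.5760
  (v15,v17,v3) [--+] → (0.5602, -0.5602, 1.74259)–(0, -0.5602, 1.87658)  len=0.5760
  (v16,v0,v1) [-++] → (0.5602, -0.5602, -1.74259)–(1.67323, -0.5602, -1.1)  len=1.2852
  (v16,v1,v17) [-+-] → (1.67323, -0.5602, -1.1)–(1.67323, -0.5602, -0.185184)  len=0.9148
  (v17,v1,v2) [-++] → (1.67323, -0.5602, -0.185184)–(1.67323, -0.5602, 1.1)  len=1.2852
  (v17,v2,v3) [-++] → (1.67323, -0.5602, 1.1)–(0.5602, -0.5602, 1.74259)  len=1.2852

Chained into 1 loop(s):
  loop 1: 12 segments, perimeter = 11.8448
Total perimeter = 11.845


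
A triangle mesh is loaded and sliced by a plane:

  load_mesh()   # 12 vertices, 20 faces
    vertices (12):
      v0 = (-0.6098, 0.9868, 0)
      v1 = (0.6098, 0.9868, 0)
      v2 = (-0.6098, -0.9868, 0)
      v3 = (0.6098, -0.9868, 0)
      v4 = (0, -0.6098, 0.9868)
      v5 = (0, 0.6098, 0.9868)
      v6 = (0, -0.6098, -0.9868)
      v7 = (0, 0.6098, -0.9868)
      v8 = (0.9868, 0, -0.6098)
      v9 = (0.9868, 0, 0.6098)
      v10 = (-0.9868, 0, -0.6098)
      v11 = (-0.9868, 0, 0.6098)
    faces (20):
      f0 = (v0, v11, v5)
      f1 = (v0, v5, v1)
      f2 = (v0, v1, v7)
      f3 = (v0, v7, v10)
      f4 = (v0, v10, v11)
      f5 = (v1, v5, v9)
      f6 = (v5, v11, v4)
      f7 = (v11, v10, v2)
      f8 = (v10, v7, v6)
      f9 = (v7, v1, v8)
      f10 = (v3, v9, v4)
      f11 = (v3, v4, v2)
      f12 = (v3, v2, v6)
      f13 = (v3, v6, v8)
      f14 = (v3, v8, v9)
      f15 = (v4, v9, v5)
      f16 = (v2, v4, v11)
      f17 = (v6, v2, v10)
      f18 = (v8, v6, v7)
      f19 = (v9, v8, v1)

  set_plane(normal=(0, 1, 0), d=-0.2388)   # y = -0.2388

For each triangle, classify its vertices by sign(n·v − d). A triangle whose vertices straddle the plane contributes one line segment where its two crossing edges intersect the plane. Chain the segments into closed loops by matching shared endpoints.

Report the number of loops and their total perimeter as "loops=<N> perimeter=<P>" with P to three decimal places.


Straddling triangles (10 of 20):
  (v5,v11,v4) [++-] → (-0.600365, -0.2388, 0.757435)–(0, -0.2388, 0.9868)  len=0.6427
  (v11,v10,v2) [++-] → (-0.895568, -0.2388, -0.462232)–(-0.895568, -0.2388, 0.462232)  len=0.9245
  (v10,v7,v6) [++-] → (0, -0.2388, -0.9868)–(-0.600365, -0.2388, -0.757435)  len=0.6427
  (v3,v9,v4) [-+-] → (0.895568, -0.2388, 0.462232)–(0.600365, -0.2388, 0.757435)  len=0.4175
  (v3,v6,v8) [--+] → (0.600365, -0.2388, -0.757435)–(0.895568, -0.2388, -0.462232)  len=0.4175
  (v3,v8,v9) [-++] → (0.895568, -0.2388, -0.462232)–(0.895568, -0.2388, 0.462232)  len=0.9245
  (v4,v9,v5) [-++] → (0.600365, -0.2388, 0.757435)–(0, -0.2388, 0.9868)  len=0.6427
  (v2,v4,v11) [--+] → (-0.600365, -0.2388, 0.757435)–(-0.895568, -0.2388, 0.462232)  len=0.4175
  (v6,v2,v10) [--+] → (-0.895568, -0.2388, -0.462232)–(-0.600365, -0.2388, -0.757435)  len=0.4175
  (v8,v6,v7) [+-+] → (0.600365, -0.2388, -0.757435)–(0, -0.2388, -0.9868)  len=0.6427

Chained into 1 loop(s):
  loop 1: 10 segments, perimeter = 6.0896
Total perimeter = 6.090

loops=1 perimeter=6.090


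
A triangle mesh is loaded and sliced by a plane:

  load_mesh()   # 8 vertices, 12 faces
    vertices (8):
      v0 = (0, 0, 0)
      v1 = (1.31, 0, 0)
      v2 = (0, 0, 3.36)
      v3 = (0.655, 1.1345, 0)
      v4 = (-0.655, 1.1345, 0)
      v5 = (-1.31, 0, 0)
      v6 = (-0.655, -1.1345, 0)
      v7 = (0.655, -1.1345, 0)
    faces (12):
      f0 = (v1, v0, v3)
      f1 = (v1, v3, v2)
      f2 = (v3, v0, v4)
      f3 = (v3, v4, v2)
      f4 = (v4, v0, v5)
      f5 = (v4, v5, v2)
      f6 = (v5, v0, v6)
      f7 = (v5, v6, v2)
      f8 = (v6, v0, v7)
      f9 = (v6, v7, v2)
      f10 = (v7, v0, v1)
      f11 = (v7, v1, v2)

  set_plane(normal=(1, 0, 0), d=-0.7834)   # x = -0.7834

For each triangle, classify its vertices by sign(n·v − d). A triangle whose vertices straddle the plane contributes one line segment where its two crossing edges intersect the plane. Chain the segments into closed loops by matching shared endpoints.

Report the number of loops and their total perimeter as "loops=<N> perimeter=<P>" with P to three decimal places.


Straddling triangles (4 of 12):
  (v4,v0,v5) [++-] → (-0.7834, 0, 0)–(-0.7834, 0.912103, 0)  len=0.9121
  (v4,v5,v2) [+-+] → (-0.7834, 0.912103, 0)–(-0.7834, 0, 1.35067)  len=1.6298
  (v5,v0,v6) [-++] → (-0.7834, 0, 0)–(-0.7834, -0.912103, 0)  len=0.9121
  (v5,v6,v2) [-++] → (-0.7834, -0.912103, 0)–(-0.7834, 0, 1.35067)  len=1.6298

Chained into 1 loop(s):
  loop 1: 4 segments, perimeter = 5.0838
Total perimeter = 5.084

loops=1 perimeter=5.084


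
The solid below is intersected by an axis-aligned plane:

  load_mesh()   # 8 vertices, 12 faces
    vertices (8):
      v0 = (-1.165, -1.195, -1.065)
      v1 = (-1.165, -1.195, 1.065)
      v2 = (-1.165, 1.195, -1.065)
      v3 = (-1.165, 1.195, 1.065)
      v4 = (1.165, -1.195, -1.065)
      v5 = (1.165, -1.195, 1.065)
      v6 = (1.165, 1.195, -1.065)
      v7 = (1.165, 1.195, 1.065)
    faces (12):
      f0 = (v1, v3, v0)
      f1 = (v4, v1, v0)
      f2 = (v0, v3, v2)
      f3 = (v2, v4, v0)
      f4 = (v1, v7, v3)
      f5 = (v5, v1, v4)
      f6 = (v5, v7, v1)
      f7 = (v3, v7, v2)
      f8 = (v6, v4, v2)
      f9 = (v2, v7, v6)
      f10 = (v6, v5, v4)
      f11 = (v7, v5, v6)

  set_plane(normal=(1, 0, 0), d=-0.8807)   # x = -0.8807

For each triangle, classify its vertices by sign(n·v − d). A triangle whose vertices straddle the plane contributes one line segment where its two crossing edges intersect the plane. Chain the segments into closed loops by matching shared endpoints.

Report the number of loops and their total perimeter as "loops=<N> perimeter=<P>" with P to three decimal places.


Straddling triangles (8 of 12):
  (v4,v1,v0) [+--] → (-0.8807, -1.195, 0.805103)–(-0.8807, -1.195, -1.065)  len=1.8701
  (v2,v4,v0) [-+-] → (-0.8807, 0.903379, -1.065)–(-0.8807, -1.195, -1.065)  len=2.0984
  (v1,v7,v3) [-+-] → (-0.8807, -0.903379, 1.065)–(-0.8807, 1.195, 1.065)  len=2.0984
  (v5,v1,v4) [+-+] → (-0.8807, -1.195, 1.065)–(-0.8807, -1.195, 0.805103)  len=0.2599
  (v5,v7,v1) [++-] → (-0.8807, -0.903379, 1.065)–(-0.8807, -1.195, 1.065)  len=0.2916
  (v3,v7,v2) [-+-] → (-0.8807, 1.195, 1.065)–(-0.8807, 1.195, -0.805103)  len=1.8701
  (v6,v4,v2) [++-] → (-0.8807, 0.903379, -1.065)–(-0.8807, 1.195, -1.065)  len=0.2916
  (v2,v7,v6) [-++] → (-0.8807, 1.195, -0.805103)–(-0.8807, 1.195, -1.065)  len=0.2599

Chained into 1 loop(s):
  loop 1: 8 segments, perimeter = 9.0400
Total perimeter = 9.040

loops=1 perimeter=9.040
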